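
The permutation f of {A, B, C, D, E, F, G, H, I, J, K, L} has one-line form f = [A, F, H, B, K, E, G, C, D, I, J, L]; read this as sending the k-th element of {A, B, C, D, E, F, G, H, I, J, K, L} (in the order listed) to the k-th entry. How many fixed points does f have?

3

The fixed points (elements with f(x) = x) are {A, G, L}, so there are 3.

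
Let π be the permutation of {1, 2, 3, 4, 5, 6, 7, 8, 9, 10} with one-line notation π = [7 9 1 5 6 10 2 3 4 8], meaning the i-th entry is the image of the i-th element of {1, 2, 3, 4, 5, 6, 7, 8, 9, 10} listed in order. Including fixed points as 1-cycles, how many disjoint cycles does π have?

1

The cycle decomposition is (1 7 2 9 4 5 6 10 8 3), which has 1 cycle (counting 1-cycles).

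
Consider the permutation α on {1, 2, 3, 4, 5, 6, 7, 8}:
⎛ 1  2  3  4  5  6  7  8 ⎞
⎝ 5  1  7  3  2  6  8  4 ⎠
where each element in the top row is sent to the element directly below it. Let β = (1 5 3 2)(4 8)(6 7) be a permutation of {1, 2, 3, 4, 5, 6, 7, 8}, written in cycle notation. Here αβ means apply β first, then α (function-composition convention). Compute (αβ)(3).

β(3) = 2, then α(2) = 1; composing gives (αβ)(3) = 1.

1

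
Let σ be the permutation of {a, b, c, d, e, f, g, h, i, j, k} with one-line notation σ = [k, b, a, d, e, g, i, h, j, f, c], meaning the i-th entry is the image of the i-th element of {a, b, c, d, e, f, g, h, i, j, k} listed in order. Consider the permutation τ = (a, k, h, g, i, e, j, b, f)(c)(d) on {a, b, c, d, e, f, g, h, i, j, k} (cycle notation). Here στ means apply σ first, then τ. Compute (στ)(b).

f

σ(b) = b, then τ(b) = f; composing gives (στ)(b) = f.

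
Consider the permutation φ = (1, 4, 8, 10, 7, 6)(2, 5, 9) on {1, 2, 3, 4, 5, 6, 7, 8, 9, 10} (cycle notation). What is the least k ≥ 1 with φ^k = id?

6

The cycle type of φ is (6, 3, 1).
Since disjoint cycles commute, ord(φ) = lcm(6, 3) = 6.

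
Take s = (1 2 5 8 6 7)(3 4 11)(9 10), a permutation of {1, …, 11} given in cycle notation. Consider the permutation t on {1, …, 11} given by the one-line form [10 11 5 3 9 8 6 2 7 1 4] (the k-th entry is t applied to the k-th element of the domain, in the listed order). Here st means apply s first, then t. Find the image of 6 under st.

s(6) = 7, then t(7) = 6; composing gives (st)(6) = 6.

6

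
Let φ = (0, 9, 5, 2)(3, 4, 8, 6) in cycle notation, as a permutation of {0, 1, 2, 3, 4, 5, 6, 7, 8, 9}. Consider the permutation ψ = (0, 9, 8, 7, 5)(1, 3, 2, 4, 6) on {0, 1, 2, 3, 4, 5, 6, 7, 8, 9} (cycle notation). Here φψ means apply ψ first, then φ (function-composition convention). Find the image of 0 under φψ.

ψ(0) = 9, then φ(9) = 5; composing gives (φψ)(0) = 5.

5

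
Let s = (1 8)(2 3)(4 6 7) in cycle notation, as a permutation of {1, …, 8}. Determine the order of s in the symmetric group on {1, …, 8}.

The disjoint cycles have lengths 3, 2, 2, 1.
The order of s is the least common multiple of its cycle lengths: lcm(3, 2, 2) = 6.

6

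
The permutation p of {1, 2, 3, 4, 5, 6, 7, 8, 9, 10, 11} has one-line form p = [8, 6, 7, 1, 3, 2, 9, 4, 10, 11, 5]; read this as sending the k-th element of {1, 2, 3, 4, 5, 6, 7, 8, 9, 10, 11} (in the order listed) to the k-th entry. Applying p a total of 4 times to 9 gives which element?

Tracing 9 → 10 → … returns to 9 after 6 steps, so 9 lies in a 6-cycle (3, 7, 9, 10, 11, 5).
Advancing 4 steps from 9: 9 → 10 → 11 → 5 → 3.

3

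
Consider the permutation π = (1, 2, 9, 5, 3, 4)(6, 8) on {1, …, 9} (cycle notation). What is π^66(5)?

5 lies in the 6-cycle (1, 2, 9, 5, 3, 4).
Since the cycle has length 6, π^66 acts on it the same as π^0 (66 mod 6 = 0).
So π^66(5) = 5.

5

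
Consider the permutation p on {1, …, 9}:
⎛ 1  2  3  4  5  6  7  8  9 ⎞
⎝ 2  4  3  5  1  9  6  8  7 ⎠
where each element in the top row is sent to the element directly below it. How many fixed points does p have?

The fixed points (elements with p(x) = x) are {3, 8}, so there are 2.

2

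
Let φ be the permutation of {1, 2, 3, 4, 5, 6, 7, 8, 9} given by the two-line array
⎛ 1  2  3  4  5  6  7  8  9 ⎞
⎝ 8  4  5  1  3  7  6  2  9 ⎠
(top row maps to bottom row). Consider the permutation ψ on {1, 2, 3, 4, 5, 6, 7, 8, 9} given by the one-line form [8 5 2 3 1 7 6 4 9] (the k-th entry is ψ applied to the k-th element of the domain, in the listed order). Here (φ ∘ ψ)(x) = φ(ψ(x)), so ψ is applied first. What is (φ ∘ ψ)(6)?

6

(φ ∘ ψ)(6) = φ(ψ(6)). ψ(6) = 7, then φ(7) = 6. So (φ ∘ ψ)(6) = 6.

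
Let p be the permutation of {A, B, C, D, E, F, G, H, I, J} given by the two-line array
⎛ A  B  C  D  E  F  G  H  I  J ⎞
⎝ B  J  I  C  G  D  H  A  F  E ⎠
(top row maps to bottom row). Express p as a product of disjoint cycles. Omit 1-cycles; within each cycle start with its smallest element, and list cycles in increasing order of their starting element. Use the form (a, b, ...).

(A, B, J, E, G, H)(C, I, F, D)

Iterating p from A gives A → B → J → E → G → H → A; that is the 6-cycle (A, B, J, E, G, H).
Repeating from the next unused element and collecting all non-trivial cycles gives (A, B, J, E, G, H)(C, I, F, D).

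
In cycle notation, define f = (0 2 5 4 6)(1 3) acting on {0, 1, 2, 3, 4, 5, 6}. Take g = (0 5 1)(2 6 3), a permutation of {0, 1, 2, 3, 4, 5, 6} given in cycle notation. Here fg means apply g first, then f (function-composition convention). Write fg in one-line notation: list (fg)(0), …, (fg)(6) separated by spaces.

4 2 0 5 6 3 1

Chase each element through g then f: 0 → 5 → 4; 1 → 0 → 2; 2 → 6 → 0; 3 → 2 → 5; 4 → 4 → 6; 5 → 1 → 3; 6 → 3 → 1.
Collecting the images, fg = [4 2 0 5 6 3 1].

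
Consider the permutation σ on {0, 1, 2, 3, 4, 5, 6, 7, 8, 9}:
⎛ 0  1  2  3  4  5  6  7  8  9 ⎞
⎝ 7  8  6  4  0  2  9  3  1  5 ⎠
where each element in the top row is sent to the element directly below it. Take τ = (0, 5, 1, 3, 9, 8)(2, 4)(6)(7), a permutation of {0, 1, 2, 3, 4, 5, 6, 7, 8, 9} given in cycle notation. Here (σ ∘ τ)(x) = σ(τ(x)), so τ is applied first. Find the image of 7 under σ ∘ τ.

3

τ(7) = 7, then σ(7) = 3; composing gives (σ ∘ τ)(7) = 3.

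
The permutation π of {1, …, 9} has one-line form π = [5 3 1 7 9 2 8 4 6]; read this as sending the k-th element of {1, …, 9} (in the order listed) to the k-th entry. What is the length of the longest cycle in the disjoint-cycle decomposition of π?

6

Decomposing into disjoint cycles gives (1, 5, 9, 6, 2, 3)(4, 7, 8); the longest has length 6.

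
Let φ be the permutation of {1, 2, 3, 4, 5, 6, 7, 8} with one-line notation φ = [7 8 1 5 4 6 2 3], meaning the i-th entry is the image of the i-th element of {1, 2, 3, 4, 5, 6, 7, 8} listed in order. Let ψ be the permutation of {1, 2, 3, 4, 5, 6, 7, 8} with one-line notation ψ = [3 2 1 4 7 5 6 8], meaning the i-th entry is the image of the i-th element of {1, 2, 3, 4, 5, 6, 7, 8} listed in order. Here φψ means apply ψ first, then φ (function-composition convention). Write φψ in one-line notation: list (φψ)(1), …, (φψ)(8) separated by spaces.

1 8 7 5 2 4 6 3

For each element, apply ψ then φ: 1 → 3 → 1; 2 → 2 → 8; 3 → 1 → 7; 4 → 4 → 5; 5 → 7 → 2; 6 → 5 → 4; 7 → 6 → 6; 8 → 8 → 3.
So φψ in one-line form is 1 8 7 5 2 4 6 3.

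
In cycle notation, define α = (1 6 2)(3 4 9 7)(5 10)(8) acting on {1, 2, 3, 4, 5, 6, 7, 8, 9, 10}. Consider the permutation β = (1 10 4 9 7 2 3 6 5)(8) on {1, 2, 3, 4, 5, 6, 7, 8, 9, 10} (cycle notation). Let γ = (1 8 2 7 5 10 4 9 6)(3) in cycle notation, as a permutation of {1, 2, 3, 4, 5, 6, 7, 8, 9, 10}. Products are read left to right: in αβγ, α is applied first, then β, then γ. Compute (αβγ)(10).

8

Chase 10: α(10) = 5; β(5) = 1; γ(1) = 8. Hence (αβγ)(10) = 8.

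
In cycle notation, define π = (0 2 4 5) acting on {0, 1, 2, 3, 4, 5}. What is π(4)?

Within (0 2 4 5), 4 ↦ 5.

5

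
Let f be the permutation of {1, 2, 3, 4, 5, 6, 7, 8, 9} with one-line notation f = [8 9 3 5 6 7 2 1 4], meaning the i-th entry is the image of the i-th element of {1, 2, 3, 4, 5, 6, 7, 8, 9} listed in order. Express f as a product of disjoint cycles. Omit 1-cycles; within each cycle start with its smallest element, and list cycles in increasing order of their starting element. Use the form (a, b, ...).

Iterating f from 1 gives 1 → 8 → 1; that is the 2-cycle (1, 8).
Repeating from the next unused element and collecting all non-trivial cycles gives (1, 8)(2, 9, 4, 5, 6, 7).

(1, 8)(2, 9, 4, 5, 6, 7)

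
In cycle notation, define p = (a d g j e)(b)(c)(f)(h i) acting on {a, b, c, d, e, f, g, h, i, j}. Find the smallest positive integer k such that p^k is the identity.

The disjoint cycles have lengths 5, 2, 1, 1, 1.
The order of p is the least common multiple of its cycle lengths: lcm(5, 2) = 10.

10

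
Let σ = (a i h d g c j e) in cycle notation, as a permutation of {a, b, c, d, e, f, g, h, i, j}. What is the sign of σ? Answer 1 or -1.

-1

The cycle lengths are 8, 1, 1.
A cycle of length ℓ contributes ℓ−1 transpositions, so σ is a product of 7 transpositions — odd.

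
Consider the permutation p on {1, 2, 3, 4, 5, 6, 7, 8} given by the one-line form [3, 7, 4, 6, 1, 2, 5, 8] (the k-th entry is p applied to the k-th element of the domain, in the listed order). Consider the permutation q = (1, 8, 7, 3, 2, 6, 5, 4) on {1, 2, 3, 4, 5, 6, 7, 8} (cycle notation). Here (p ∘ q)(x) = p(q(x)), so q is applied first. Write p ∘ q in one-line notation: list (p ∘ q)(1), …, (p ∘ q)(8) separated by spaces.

(p ∘ q)(x) = p(q(x)). Computing each image: p(q(1)) = p(8) = 8, p(q(2)) = p(6) = 2, p(q(3)) = p(2) = 7, p(q(4)) = p(1) = 3, p(q(5)) = p(4) = 6, p(q(6)) = p(5) = 1, p(q(7)) = p(3) = 4, p(q(8)) = p(7) = 5.
Hence p ∘ q = [8 2 7 3 6 1 4 5].

8 2 7 3 6 1 4 5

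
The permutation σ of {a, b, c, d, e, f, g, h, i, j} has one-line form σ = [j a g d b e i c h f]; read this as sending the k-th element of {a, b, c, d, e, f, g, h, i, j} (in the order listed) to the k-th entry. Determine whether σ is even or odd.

In disjoint-cycle form the cycle lengths are 5, 4, 1.
A cycle is odd iff its length is even; σ has 1 even-length cycle, so sgn(σ) = (−1)^1 and σ is odd.

odd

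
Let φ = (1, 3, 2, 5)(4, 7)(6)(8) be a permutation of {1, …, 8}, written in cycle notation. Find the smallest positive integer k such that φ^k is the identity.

4

The disjoint cycles have lengths 4, 2, 1, 1.
The order of φ is the least common multiple of its cycle lengths: lcm(4, 2) = 4.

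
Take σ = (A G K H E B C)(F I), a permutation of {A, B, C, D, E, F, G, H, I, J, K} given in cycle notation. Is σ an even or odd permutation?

odd

The cycle lengths are 7, 2, 1, 1.
A cycle of length ℓ contributes ℓ−1 transpositions, so σ is a product of 6 + 1 = 7 transpositions — odd.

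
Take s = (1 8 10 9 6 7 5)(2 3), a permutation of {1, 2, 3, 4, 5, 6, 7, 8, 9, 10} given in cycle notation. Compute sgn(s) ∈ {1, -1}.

-1

The cycle lengths are 7, 2, 1.
A cycle of length ℓ contributes ℓ−1 transpositions, so s is a product of 6 + 1 = 7 transpositions — odd.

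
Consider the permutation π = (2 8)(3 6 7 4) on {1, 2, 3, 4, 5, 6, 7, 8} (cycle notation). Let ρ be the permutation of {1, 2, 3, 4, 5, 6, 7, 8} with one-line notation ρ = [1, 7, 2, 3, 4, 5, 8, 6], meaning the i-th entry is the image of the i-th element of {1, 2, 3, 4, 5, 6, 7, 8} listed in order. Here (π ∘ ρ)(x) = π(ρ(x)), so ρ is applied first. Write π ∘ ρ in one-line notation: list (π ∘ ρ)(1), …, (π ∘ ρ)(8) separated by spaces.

1 4 8 6 3 5 2 7

(π ∘ ρ)(x) = π(ρ(x)). Computing each image: π(ρ(1)) = π(1) = 1, π(ρ(2)) = π(7) = 4, π(ρ(3)) = π(2) = 8, π(ρ(4)) = π(3) = 6, π(ρ(5)) = π(4) = 3, π(ρ(6)) = π(5) = 5, π(ρ(7)) = π(8) = 2, π(ρ(8)) = π(6) = 7.
Hence π ∘ ρ = [1 4 8 6 3 5 2 7].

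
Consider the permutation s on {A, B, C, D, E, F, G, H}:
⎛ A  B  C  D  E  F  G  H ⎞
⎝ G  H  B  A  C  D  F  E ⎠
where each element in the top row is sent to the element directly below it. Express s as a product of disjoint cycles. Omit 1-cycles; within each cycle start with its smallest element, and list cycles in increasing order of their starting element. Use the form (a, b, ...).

From A: A → G → F → D → A, closing the cycle (A, G, F, D).
Continuing from each remaining unvisited element yields (A, G, F, D)(B, H, E, C).

(A, G, F, D)(B, H, E, C)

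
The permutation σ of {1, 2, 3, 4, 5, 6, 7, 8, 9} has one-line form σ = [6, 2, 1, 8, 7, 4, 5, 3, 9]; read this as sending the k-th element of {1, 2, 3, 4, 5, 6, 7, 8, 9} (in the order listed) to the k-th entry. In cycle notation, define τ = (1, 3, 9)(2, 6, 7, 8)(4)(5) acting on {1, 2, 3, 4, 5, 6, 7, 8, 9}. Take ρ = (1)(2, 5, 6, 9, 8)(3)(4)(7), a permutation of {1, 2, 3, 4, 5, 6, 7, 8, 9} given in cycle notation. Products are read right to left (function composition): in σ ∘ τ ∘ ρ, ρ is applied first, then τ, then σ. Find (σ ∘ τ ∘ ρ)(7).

(σ ∘ τ ∘ ρ)(7) = σ(τ(ρ(7))). ρ(7) = 7, then τ(7) = 8, then σ(8) = 3, so the result is 3.

3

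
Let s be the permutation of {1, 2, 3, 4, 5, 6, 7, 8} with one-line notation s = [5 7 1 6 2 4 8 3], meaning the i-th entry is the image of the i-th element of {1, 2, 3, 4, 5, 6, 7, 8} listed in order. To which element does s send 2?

7

2 is element number 2 of the domain, and entry number 2 of the one-line form is 7, so s(2) = 7.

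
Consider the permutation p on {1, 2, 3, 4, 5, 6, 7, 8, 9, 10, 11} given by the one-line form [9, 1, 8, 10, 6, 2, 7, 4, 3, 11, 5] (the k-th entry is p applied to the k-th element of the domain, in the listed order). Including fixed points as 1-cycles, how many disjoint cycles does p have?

2

The cycle decomposition is (1 9 3 8 4 10 11 5 6 2)(7), which has 2 cycles (counting 1-cycles).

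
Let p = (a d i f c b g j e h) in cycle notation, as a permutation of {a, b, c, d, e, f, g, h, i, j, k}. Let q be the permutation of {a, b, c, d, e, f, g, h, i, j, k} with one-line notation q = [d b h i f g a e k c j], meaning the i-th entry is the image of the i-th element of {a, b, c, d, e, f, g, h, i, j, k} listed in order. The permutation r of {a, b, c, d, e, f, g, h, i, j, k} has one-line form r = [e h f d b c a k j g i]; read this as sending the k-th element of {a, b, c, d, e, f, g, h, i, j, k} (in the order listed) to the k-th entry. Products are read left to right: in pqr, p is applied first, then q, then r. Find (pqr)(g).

Apply the permutations in order: p(g) = j, then q(j) = c, then r(c) = f. So (pqr)(g) = f.

f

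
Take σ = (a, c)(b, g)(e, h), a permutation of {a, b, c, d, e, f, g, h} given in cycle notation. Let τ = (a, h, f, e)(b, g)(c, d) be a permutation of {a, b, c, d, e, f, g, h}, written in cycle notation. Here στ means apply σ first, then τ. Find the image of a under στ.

σ(a) = c, then τ(c) = d; composing gives (στ)(a) = d.

d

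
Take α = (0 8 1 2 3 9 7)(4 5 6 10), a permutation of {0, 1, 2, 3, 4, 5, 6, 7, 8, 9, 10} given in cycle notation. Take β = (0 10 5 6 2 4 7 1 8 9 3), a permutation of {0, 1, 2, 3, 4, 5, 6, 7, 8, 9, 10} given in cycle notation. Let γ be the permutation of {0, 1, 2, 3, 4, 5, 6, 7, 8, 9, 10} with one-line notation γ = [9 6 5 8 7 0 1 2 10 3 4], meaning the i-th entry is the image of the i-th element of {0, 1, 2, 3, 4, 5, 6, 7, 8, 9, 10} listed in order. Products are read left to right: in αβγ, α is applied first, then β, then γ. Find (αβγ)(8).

10

(αβγ)(8) = γ(β(α(8))). α(8) = 1, then β(1) = 8, then γ(8) = 10, so the result is 10.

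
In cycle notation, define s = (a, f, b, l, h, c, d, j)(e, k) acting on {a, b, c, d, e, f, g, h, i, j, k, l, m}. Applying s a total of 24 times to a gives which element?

a lies in the 8-cycle (a, f, b, l, h, c, d, j).
Powers repeat with period 8 on this cycle, and 24 mod 8 = 0, so s^24(a) = s^0(a).
So s^24(a) = a.

a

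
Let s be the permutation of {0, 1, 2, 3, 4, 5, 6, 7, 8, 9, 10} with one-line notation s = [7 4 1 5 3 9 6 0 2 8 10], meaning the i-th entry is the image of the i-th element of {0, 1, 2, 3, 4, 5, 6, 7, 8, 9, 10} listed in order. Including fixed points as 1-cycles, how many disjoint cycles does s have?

The cycle decomposition is (0, 7)(1, 4, 3, 5, 9, 8, 2)(6)(10), which has 4 cycles (counting 1-cycles).

4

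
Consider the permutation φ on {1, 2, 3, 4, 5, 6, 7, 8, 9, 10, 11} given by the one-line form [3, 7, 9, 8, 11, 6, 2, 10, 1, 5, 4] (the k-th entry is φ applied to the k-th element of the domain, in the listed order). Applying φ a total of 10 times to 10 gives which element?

Tracing 10 → 5 → … returns to 10 after 5 steps, so 10 lies in a 5-cycle (4, 8, 10, 5, 11).
Powers repeat with period 5 on this cycle, and 10 mod 5 = 0, so φ^10(10) = φ^0(10).
So φ^10(10) = 10.

10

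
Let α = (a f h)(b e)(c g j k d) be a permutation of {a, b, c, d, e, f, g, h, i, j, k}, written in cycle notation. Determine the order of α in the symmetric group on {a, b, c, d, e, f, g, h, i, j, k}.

30

The disjoint cycles have lengths 5, 3, 2, 1.
The order of α is the least common multiple of its cycle lengths: lcm(5, 3, 2) = 30.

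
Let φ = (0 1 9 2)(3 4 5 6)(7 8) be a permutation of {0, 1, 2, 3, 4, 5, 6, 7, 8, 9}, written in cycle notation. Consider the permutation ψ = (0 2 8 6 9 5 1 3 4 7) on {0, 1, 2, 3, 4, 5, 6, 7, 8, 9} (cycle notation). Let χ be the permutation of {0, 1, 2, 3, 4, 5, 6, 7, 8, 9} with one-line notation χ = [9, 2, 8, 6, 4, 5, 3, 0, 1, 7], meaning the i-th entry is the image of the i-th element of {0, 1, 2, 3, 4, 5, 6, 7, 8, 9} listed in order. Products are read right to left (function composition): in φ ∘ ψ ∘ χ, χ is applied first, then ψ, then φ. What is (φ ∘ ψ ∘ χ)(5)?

Chase 5: χ(5) = 5; ψ(5) = 1; φ(1) = 9. Hence (φ ∘ ψ ∘ χ)(5) = 9.

9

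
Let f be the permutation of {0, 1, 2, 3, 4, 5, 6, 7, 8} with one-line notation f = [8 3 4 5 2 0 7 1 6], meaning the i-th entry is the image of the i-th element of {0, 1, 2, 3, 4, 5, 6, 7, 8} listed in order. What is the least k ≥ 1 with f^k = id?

14

Decomposing into disjoint cycles gives cycle lengths 7, 2.
The order of f is the least common multiple of its cycle lengths: lcm(7, 2) = 14.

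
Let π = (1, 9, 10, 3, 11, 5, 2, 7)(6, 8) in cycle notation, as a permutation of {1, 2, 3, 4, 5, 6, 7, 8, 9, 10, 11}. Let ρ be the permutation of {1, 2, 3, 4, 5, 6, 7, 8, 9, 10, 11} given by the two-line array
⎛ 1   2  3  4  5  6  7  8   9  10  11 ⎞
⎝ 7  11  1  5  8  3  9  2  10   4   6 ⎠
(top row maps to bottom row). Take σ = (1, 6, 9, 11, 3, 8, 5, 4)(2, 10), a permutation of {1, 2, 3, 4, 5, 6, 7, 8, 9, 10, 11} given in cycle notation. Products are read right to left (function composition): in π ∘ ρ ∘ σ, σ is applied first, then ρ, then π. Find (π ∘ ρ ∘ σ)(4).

1

(π ∘ ρ ∘ σ)(4) = π(ρ(σ(4))). σ(4) = 1, then ρ(1) = 7, then π(7) = 1, so the result is 1.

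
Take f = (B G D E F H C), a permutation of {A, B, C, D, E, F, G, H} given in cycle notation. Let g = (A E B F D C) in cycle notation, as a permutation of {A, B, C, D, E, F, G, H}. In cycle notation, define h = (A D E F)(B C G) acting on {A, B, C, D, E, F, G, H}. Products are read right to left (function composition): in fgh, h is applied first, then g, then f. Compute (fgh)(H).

C

Apply the permutations in order: h(H) = H, then g(H) = H, then f(H) = C. So (fgh)(H) = C.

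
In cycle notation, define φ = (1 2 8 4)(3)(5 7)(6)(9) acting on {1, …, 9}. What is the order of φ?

4

The disjoint cycles have lengths 4, 2, 1, 1, 1.
The order of φ is the least common multiple of its cycle lengths: lcm(4, 2) = 4.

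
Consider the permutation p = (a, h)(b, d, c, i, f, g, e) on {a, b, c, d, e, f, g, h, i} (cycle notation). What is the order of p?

The cycle type of p is (7, 2).
Since disjoint cycles commute, ord(p) = lcm(7, 2) = 14.

14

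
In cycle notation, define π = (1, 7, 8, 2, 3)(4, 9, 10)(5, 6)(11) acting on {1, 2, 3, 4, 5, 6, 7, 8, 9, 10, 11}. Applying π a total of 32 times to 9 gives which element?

4

9 lies in the 3-cycle (4, 9, 10).
On a 3-cycle, π^3 is the identity, so π^32 = π^2 there (32 ≡ 2 mod 3).
Advancing 2 steps from 9: 9 → 10 → 4.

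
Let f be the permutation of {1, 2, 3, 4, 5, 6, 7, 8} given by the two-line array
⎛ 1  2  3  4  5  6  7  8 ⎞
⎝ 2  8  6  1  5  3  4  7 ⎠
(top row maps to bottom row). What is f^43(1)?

Tracing 1 → 2 → … returns to 1 after 5 steps, so 1 lies in a 5-cycle (1 2 8 7 4).
On a 5-cycle, f^5 is the identity, so f^43 = f^3 there (43 ≡ 3 mod 5).
Stepping 3 places around the cycle: 1 → 2 → 8 → 7.

7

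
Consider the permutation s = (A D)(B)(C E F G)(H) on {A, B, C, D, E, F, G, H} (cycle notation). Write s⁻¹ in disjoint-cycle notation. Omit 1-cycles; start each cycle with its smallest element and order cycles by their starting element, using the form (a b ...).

(A D)(C G F E)

The inverse reverses each cycle.
Reversing each cycle of s and rotating so the smallest element leads gives (A D)(C G F E).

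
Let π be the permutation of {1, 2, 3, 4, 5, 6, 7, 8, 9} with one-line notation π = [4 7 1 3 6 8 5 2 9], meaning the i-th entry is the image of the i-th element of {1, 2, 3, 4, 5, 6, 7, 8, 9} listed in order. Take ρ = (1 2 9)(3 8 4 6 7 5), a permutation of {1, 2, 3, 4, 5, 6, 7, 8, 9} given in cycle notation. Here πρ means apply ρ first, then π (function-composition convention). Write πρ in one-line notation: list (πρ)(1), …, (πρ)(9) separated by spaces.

7 9 2 8 1 5 6 3 4

For each element, apply ρ then π: 1 → 2 → 7; 2 → 9 → 9; 3 → 8 → 2; 4 → 6 → 8; 5 → 3 → 1; 6 → 7 → 5; 7 → 5 → 6; 8 → 4 → 3; 9 → 1 → 4.
So πρ in one-line form is 7 9 2 8 1 5 6 3 4.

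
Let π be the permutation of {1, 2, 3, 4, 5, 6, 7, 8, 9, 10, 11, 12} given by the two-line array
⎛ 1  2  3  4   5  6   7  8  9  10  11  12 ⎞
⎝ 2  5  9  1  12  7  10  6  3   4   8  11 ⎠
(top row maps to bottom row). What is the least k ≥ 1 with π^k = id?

The disjoint-cycle form of π has cycle lengths 10, 2.
The order of π is the least common multiple of its cycle lengths: lcm(10, 2) = 10.

10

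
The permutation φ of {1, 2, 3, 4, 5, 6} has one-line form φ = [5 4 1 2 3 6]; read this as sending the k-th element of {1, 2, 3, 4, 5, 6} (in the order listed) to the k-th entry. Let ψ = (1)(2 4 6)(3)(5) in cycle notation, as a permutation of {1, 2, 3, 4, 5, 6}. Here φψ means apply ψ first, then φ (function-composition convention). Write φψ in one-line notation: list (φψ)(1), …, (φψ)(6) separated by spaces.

(φψ)(x) = φ(ψ(x)). Computing each image: φ(ψ(1)) = φ(1) = 5, φ(ψ(2)) = φ(4) = 2, φ(ψ(3)) = φ(3) = 1, φ(ψ(4)) = φ(6) = 6, φ(ψ(5)) = φ(5) = 3, φ(ψ(6)) = φ(2) = 4.
Hence φψ = [5 2 1 6 3 4].

5 2 1 6 3 4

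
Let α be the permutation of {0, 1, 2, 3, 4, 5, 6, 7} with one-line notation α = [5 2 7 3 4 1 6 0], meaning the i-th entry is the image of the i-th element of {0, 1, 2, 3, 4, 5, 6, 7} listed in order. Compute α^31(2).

Tracing 2 → 7 → … returns to 2 after 5 steps, so 2 lies in a 5-cycle (0, 5, 1, 2, 7).
On a 5-cycle, α^5 is the identity, so α^31 = α^1 there (31 ≡ 1 mod 5).
Stepping 1 place around the cycle: 2 → 7.

7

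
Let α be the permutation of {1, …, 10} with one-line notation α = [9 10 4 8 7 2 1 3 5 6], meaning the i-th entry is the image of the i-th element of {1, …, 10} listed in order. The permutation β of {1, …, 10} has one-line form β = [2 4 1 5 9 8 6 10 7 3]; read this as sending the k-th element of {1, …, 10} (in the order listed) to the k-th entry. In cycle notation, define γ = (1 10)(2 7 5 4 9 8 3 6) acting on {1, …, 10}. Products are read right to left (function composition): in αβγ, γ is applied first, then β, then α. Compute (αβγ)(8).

Chase 8: γ(8) = 3; β(3) = 1; α(1) = 9. Hence (αβγ)(8) = 9.

9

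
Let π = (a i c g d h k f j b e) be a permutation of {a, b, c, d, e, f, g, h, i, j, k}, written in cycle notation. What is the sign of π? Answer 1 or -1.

The cycle lengths are 11.
A cycle is odd iff its length is even; π has 0 even-length cycles, so sgn(π) = (−1)^0 and π is even.

1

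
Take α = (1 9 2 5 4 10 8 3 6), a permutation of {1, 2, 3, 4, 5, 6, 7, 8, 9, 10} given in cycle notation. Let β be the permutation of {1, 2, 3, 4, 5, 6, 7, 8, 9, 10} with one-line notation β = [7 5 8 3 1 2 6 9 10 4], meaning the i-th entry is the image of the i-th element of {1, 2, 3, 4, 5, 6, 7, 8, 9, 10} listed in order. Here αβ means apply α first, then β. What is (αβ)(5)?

First apply α: α(5) = 4, then β(4) = 3. Thus (αβ)(5) = 3.

3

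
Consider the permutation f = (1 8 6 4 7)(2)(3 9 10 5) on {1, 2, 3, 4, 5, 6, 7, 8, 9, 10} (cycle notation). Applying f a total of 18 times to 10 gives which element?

10 lies in the 4-cycle (3 9 10 5).
Powers repeat with period 4 on this cycle, and 18 mod 4 = 2, so f^18(10) = f^2(10).
Advancing 2 steps from 10: 10 → 5 → 3.

3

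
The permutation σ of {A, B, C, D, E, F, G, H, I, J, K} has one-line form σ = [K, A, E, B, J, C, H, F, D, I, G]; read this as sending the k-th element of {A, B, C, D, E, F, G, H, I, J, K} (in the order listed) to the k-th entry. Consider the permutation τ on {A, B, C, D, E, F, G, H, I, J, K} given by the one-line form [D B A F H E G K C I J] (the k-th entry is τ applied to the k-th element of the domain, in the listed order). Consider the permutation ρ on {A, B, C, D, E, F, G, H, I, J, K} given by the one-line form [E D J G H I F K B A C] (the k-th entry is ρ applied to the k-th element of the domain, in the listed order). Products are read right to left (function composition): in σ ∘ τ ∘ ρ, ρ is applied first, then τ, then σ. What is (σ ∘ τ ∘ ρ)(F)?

Chase F: ρ(F) = I; τ(I) = C; σ(C) = E. Hence (σ ∘ τ ∘ ρ)(F) = E.

E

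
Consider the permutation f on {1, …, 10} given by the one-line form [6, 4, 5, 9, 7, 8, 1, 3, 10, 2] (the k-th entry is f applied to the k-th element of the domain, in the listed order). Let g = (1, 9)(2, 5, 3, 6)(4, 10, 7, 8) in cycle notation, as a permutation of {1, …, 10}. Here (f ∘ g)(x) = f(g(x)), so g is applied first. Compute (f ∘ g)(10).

1

g(10) = 7, then f(7) = 1; composing gives (f ∘ g)(10) = 1.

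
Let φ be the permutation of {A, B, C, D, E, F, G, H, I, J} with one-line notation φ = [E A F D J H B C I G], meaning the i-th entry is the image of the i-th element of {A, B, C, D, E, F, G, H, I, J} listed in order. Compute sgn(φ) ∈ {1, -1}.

1

In disjoint-cycle form the cycle lengths are 5, 3, 1, 1.
A cycle of length ℓ contributes ℓ−1 transpositions, so φ is a product of 4 + 2 = 6 transpositions — even.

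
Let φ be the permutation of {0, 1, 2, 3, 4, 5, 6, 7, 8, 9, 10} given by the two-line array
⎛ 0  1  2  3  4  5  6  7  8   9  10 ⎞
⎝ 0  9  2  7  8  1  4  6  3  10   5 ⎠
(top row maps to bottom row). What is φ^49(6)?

7

Tracing 6 → 4 → … returns to 6 after 5 steps, so 6 lies in a 5-cycle (3 7 6 4 8).
Powers repeat with period 5 on this cycle, and 49 mod 5 = 4, so φ^49(6) = φ^4(6).
Advancing 4 steps from 6: 6 → 4 → 8 → 3 → 7.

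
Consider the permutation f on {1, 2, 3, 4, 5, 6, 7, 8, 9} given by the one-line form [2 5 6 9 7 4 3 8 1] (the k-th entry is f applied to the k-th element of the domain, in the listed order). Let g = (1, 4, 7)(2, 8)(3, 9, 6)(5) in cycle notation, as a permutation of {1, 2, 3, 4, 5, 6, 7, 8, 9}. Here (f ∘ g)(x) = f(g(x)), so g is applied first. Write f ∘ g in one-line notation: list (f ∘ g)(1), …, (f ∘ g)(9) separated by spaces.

(f ∘ g)(x) = f(g(x)). Computing each image: f(g(1)) = f(4) = 9, f(g(2)) = f(8) = 8, f(g(3)) = f(9) = 1, f(g(4)) = f(7) = 3, f(g(5)) = f(5) = 7, f(g(6)) = f(3) = 6, f(g(7)) = f(1) = 2, f(g(8)) = f(2) = 5, f(g(9)) = f(6) = 4.
Hence f ∘ g = [9 8 1 3 7 6 2 5 4].

9 8 1 3 7 6 2 5 4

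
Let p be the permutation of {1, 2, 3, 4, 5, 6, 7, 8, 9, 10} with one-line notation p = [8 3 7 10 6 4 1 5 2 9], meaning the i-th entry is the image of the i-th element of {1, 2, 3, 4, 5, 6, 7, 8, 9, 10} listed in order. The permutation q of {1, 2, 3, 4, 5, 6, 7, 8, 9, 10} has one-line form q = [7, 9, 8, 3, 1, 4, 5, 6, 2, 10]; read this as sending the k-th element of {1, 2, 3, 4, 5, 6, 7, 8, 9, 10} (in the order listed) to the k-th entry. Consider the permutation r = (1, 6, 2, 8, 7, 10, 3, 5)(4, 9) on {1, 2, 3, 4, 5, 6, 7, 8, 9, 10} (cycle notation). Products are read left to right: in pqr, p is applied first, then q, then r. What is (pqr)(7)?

10

Chase 7: p(7) = 1; q(1) = 7; r(7) = 10. Hence (pqr)(7) = 10.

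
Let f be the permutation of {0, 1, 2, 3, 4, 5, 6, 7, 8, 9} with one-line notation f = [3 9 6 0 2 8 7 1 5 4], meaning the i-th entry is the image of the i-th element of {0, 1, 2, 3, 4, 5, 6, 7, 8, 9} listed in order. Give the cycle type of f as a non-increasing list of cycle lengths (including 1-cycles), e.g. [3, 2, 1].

[6, 2, 2]

The disjoint cycles are (0 3)(1 9 4 2 6 7)(5 8), with lengths 6, 2, 2 in non-increasing order.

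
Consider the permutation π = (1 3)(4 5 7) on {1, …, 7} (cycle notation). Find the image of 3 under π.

In the cycle (1 3), 3 is followed by 1, so π(3) = 1.

1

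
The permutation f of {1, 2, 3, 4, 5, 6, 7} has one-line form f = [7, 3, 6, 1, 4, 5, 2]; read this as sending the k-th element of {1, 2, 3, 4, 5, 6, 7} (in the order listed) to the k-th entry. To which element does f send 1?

1 is element number 1 of the domain, and entry number 1 of the one-line form is 7, so f(1) = 7.

7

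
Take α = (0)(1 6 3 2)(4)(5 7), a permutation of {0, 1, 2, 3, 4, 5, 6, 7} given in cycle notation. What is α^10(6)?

2

6 lies in the 4-cycle (1 6 3 2).
Since the cycle has length 4, α^10 acts on it the same as α^2 (10 mod 4 = 2).
Stepping 2 places around the cycle: 6 → 3 → 2.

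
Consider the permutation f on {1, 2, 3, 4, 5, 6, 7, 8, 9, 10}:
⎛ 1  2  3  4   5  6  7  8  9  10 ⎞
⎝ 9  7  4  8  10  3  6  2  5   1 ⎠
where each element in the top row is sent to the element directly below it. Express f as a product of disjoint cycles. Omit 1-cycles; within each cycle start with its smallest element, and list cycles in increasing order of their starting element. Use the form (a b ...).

Iterating f from 1 gives 1 → 9 → 5 → 10 → 1; that is the 4-cycle (1 9 5 10).
Repeating from the next unused element and collecting all non-trivial cycles gives (1 9 5 10)(2 7 6 3 4 8).

(1 9 5 10)(2 7 6 3 4 8)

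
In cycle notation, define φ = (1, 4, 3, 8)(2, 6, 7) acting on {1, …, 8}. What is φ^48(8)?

8

8 lies in the 4-cycle (1, 4, 3, 8).
Since the cycle has length 4, φ^48 acts on it the same as φ^0 (48 mod 4 = 0).
So φ^48(8) = 8.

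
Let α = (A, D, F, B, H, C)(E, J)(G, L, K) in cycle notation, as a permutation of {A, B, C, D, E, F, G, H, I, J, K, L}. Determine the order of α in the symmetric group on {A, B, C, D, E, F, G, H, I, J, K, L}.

6

The disjoint cycles have lengths 6, 3, 2, 1.
The order is lcm(6, 3, 2) = 6.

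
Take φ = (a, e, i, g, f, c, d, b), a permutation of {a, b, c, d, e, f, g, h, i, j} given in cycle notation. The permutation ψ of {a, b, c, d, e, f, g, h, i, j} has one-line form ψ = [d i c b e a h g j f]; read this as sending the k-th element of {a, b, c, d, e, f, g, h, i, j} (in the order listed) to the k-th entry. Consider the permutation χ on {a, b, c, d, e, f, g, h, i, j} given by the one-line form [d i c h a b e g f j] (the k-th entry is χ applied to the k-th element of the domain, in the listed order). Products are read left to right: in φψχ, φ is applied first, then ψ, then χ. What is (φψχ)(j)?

(φψχ)(j) = χ(ψ(φ(j))). φ(j) = j, then ψ(j) = f, then χ(f) = b, so the result is b.

b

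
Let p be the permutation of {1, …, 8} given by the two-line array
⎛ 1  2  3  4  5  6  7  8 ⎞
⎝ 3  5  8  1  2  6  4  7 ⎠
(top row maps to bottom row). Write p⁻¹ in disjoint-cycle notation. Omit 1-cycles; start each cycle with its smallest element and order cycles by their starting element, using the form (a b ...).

(1 4 7 8 3)(2 5)

First write p in disjoint cycles: (1 3 8 7 4)(2 5).
The inverse reverses every cycle; in canonical form, p⁻¹ = (1 4 7 8 3)(2 5).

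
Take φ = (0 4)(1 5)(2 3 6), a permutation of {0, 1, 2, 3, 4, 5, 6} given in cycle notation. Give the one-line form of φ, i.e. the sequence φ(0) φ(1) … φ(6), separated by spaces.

4 5 3 6 0 1 2

Reading each image from the cycles: 0↦4, 1↦5, 2↦3, 3↦6, 4↦0, 5↦1, 6↦2.
So the one-line form is 4 5 3 6 0 1 2.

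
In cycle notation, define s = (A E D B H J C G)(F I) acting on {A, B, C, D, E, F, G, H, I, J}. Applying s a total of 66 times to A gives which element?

A lies in the 8-cycle (A E D B H J C G).
Since the cycle has length 8, s^66 acts on it the same as s^2 (66 mod 8 = 2).
Advancing 2 steps from A: A → E → D.

D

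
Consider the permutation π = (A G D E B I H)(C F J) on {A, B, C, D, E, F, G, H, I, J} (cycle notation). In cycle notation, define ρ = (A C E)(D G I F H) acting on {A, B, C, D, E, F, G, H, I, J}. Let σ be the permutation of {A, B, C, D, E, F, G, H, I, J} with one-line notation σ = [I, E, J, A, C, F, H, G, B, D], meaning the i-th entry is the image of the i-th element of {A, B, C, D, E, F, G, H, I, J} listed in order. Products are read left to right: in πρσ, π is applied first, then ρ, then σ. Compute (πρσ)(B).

Apply the permutations in order: π(B) = I, then ρ(I) = F, then σ(F) = F. So (πρσ)(B) = F.

F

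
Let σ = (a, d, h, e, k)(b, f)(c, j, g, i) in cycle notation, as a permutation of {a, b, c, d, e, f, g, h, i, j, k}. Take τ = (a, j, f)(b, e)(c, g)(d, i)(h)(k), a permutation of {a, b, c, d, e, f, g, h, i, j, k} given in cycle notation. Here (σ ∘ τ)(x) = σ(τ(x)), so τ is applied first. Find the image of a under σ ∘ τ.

g

(σ ∘ τ)(a) = σ(τ(a)). τ(a) = j, then σ(j) = g. So (σ ∘ τ)(a) = g.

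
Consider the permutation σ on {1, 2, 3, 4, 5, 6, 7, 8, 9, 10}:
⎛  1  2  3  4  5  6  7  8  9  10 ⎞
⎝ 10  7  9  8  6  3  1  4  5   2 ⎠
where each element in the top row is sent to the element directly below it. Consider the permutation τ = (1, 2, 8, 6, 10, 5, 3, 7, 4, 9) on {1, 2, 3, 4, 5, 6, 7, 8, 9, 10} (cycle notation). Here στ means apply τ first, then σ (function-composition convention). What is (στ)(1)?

(στ)(1) = σ(τ(1)). τ(1) = 2, then σ(2) = 7. So (στ)(1) = 7.

7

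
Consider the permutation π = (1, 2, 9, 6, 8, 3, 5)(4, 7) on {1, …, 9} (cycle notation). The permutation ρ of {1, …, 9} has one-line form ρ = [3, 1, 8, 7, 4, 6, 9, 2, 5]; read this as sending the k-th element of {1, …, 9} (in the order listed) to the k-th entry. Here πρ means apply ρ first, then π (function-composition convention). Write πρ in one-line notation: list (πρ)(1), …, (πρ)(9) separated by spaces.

(πρ)(x) = π(ρ(x)). Computing each image: π(ρ(1)) = π(3) = 5, π(ρ(2)) = π(1) = 2, π(ρ(3)) = π(8) = 3, π(ρ(4)) = π(7) = 4, π(ρ(5)) = π(4) = 7, π(ρ(6)) = π(6) = 8, π(ρ(7)) = π(9) = 6, π(ρ(8)) = π(2) = 9, π(ρ(9)) = π(5) = 1.
Hence πρ = [5 2 3 4 7 8 6 9 1].

5 2 3 4 7 8 6 9 1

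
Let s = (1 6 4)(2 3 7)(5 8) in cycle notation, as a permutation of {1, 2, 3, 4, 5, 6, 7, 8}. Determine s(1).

1 appears in (1 6 4); the next entry (wrapping around) is 6.

6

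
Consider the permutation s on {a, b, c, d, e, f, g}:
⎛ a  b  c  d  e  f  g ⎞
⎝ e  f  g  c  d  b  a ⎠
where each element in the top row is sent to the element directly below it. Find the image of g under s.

a

The entry below g in the array is a, so s(g) = a.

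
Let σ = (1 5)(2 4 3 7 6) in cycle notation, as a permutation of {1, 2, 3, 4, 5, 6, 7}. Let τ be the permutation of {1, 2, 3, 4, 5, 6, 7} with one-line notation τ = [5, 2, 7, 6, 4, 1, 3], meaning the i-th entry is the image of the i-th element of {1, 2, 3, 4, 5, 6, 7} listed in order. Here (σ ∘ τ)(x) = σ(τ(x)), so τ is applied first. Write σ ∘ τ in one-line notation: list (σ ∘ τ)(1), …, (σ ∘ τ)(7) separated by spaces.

(σ ∘ τ)(x) = σ(τ(x)). Computing each image: σ(τ(1)) = σ(5) = 1, σ(τ(2)) = σ(2) = 4, σ(τ(3)) = σ(7) = 6, σ(τ(4)) = σ(6) = 2, σ(τ(5)) = σ(4) = 3, σ(τ(6)) = σ(1) = 5, σ(τ(7)) = σ(3) = 7.
Hence σ ∘ τ = [1 4 6 2 3 5 7].

1 4 6 2 3 5 7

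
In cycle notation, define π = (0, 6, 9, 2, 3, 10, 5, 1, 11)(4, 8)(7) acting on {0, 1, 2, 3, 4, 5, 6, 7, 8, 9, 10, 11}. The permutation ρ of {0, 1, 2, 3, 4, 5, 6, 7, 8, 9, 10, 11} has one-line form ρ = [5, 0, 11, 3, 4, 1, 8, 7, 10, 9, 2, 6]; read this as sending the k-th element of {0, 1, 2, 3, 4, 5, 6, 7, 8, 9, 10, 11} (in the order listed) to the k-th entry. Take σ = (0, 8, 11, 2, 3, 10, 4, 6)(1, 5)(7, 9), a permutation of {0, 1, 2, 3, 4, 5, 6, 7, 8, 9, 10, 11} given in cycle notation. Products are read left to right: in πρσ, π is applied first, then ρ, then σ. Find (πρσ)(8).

6

Chase 8: π(8) = 4; ρ(4) = 4; σ(4) = 6. Hence (πρσ)(8) = 6.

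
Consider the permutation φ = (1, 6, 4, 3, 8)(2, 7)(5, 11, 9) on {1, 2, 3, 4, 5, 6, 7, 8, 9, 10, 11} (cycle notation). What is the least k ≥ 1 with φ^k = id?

30

The disjoint cycles have lengths 5, 3, 2, 1.
Since disjoint cycles commute, ord(φ) = lcm(5, 3, 2) = 30.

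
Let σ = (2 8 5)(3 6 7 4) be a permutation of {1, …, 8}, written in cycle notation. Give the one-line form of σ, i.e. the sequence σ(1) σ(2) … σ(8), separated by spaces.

1 8 6 3 2 7 4 5

Each element maps to the next entry in its cycle (wrapping to the front): 1→1, 2→8, 3→6, 4→3, 5→2, 6→7, 7→4, 8→5.
So the one-line form is 1 8 6 3 2 7 4 5.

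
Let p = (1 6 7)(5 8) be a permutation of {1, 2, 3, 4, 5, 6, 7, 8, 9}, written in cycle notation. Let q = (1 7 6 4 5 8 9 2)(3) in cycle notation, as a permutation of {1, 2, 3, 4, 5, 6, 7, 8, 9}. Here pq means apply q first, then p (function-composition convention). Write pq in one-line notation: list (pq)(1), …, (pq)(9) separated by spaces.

1 6 3 8 5 4 7 9 2

(pq)(x) = p(q(x)). Computing each image: p(q(1)) = p(7) = 1, p(q(2)) = p(1) = 6, p(q(3)) = p(3) = 3, p(q(4)) = p(5) = 8, p(q(5)) = p(8) = 5, p(q(6)) = p(4) = 4, p(q(7)) = p(6) = 7, p(q(8)) = p(9) = 9, p(q(9)) = p(2) = 2.
Hence pq = [1 6 3 8 5 4 7 9 2].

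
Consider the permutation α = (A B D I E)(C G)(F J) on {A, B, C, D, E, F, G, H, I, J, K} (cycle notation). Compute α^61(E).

E lies in the 5-cycle (A B D I E).
Since the cycle has length 5, α^61 acts on it the same as α^1 (61 mod 5 = 1).
Advancing 1 step from E: E → A.

A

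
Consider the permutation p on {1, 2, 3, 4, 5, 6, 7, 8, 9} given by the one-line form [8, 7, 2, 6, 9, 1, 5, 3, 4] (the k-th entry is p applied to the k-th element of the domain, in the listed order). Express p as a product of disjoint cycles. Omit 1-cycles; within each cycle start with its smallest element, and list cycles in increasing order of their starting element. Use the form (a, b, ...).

(1, 8, 3, 2, 7, 5, 9, 4, 6)

From 1: 1 → 8 → 3 → 2 → 7 → 5 → 9 → 4 → 6 → 1, closing the cycle (1, 8, 3, 2, 7, 5, 9, 4, 6).
Continuing from each remaining unvisited element yields (1, 8, 3, 2, 7, 5, 9, 4, 6).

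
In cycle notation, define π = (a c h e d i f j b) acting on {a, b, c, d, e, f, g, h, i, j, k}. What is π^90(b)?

b lies in the 9-cycle (a c h e d i f j b).
On a 9-cycle, π^9 is the identity, so π^90 = π^0 there (90 ≡ 0 mod 9).
So π^90(b) = b.

b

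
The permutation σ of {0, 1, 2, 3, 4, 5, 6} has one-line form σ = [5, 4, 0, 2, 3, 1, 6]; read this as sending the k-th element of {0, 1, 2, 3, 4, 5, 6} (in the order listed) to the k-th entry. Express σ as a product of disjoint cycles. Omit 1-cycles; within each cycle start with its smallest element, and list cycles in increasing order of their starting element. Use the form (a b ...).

(0 5 1 4 3 2)

Start at 0 and follow images: 0 → 5 → 1 → 4 → 3 → 2 → 0, giving the cycle (0 5 1 4 3 2).
Continuing from each remaining unvisited element yields (0 5 1 4 3 2).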